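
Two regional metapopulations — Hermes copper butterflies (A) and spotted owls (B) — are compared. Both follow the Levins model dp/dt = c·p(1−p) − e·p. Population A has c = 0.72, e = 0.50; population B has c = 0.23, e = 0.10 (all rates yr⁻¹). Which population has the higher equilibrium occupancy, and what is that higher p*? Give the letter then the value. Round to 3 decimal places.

B, 0.565

A: p*_A = 1 − 0.50/0.72 = 0.3056.
B: p*_B = 1 − 0.10/0.23 = 0.5652.
B is higher at 0.5652.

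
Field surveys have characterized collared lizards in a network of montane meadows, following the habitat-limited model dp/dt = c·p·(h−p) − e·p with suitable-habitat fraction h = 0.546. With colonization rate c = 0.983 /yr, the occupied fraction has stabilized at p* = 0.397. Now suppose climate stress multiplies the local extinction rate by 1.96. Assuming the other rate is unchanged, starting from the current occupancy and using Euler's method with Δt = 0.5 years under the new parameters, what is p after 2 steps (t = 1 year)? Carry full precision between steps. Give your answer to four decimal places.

0.3482

Balance c(h−p*) = e gives e = 0.983×(0.546 − 0.39700) = 0.14647.
Starting from p₀ = 0.39700; update p ← p + (dp/dt)·Δt with the new parameters.
t = 0.5: p = 0.39700 + (-0.02791) = 0.36909
t = 1: p = 0.36909 + (-0.02089) = 0.34820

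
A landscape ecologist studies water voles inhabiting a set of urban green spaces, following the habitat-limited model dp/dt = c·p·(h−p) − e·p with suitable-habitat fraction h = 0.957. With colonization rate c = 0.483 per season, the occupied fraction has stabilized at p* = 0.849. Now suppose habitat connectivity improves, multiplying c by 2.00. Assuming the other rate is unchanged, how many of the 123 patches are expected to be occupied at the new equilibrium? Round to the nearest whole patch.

Balance c(h−p*) = e gives e = 0.483×(0.957 − 0.84900) = 0.05216.
New p* = 0.957 − e/c = 0.957 − 0.05216/0.96600 = 0.90300.
Expected occupied = 123 × 0.90300 = 111.07 ≈ 111.

111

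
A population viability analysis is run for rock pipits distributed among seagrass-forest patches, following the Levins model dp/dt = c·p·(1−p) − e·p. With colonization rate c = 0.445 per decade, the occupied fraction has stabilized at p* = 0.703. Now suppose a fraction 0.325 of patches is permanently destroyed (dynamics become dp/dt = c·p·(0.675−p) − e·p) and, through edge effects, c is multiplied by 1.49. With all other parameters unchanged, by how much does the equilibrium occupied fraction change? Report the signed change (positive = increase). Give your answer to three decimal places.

Balance c(1−p*) = e gives e = 0.445×(1 − 0.70300) = 0.13217.
New p* = 0.675 − e/c = 0.675 − 0.13217/0.66305 = 0.47566.
Δp* = 0.47566 − 0.70300 = -0.22734.

-0.227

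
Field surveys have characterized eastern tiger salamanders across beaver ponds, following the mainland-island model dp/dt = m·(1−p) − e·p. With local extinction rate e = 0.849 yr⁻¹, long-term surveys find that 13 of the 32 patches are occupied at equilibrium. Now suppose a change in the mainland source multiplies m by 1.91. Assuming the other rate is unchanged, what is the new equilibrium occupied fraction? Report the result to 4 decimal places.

Observed p* = 13/32 = 0.40625.
Balance m(1−p*) = e·p* gives m = e·p*/(1−p*) = 0.849×0.40625/0.59375 = 0.58089.
New p* = m/(m+e) = 1.10950/(1.10950+0.84900) = 0.56650.

0.5665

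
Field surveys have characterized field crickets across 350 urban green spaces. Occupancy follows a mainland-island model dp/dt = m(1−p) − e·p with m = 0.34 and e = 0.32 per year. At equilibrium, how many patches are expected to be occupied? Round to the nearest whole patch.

180

p* = m/(m+e) = 0.34/0.6600 = 0.5152.
Expected occupied patches = N × p* = 350 × 0.5152 = 180.30 ≈ 180.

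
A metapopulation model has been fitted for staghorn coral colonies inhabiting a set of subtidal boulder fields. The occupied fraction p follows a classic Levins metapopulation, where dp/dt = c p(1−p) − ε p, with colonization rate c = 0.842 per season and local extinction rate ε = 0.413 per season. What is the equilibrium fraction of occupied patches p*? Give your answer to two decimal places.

0.51

Setting dp/dt = 0 and dividing through by p* gives c·(1−p*) = ε.
So p* = 1 − ε/c = 1 − 0.413/0.842 = 1 − 0.4905 = 0.5095.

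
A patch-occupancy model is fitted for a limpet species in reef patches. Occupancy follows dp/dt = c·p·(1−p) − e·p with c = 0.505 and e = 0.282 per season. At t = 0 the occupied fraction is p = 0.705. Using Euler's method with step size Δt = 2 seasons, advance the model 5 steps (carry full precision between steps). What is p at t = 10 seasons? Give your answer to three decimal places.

Update rule: p ← p + [c·p·(1−p) − e·p]·Δt with Δt = 2.
p: 0.70500 → 0.51743  (Δp = -0.18757)
p: 0.51743 → 0.47779  (Δp = -0.03964)
p: 0.47779 → 0.46032  (Δp = -0.01747)
p: 0.46032 → 0.45161  (Δp = -0.00871)
p: 0.45161 → 0.44704  (Δp = -0.00457)

0.447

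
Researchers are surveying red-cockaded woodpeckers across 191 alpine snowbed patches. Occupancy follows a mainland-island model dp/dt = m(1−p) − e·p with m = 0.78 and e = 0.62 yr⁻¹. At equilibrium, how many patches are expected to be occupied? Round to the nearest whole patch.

p* = m/(m+e) = 0.78/1.4000 = 0.5571.
Expected occupied patches = N × p* = 191 × 0.5571 = 106.41 ≈ 106.

106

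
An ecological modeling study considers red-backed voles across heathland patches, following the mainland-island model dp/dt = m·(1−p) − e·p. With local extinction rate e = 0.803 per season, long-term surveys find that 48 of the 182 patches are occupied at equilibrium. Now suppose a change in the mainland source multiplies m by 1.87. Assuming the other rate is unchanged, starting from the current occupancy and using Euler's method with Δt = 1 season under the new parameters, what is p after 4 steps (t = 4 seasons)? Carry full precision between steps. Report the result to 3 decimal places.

0.399

Observed p* = 48/182 = 0.26374.
Balance m(1−p*) = e·p* gives m = e·p*/(1−p*) = 0.803×0.26374/0.73626 = 0.28764.
Starting from p₀ = 0.26374; update p ← p + (dp/dt)·Δt with the new parameters.
t = 1: p = 0.26374 + (+0.18425) = 0.44799
t = 2: p = 0.44799 + (-0.06281) = 0.38518
t = 3: p = 0.38518 + (+0.02141) = 0.40659
t = 4: p = 0.40659 + (-0.00730) = 0.39929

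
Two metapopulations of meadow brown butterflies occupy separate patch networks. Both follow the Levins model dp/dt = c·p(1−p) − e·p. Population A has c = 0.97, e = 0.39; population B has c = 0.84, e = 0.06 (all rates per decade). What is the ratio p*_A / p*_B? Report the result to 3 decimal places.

A: p*_A = 1 − 0.39/0.97 = 0.5979.
B: p*_B = 1 − 0.06/0.84 = 0.9286.
p*_A / p*_B = 0.5979/0.9286 = 0.6439.

0.644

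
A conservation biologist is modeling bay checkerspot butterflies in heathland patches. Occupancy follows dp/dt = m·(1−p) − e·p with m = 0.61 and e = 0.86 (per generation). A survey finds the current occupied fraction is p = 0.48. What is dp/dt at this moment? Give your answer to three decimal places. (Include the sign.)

-0.096

Colonization term: m·(1−p) = 0.61×0.5200 = 0.31720.
Extinction term: e·p = 0.41280.
dp/dt = 0.31720 − 0.41280 = -0.09560.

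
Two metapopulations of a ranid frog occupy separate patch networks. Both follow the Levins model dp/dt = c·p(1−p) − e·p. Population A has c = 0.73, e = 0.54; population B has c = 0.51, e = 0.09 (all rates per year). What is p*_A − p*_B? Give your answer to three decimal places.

-0.563

A: p*_A = 1 − 0.54/0.73 = 0.2603.
B: p*_B = 1 − 0.09/0.51 = 0.8235.
p*_A − p*_B = 0.2603 − 0.8235 = -0.5633.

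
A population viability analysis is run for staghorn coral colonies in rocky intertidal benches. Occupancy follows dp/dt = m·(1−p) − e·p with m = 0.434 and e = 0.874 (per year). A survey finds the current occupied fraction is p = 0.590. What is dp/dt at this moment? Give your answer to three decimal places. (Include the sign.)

Colonization term: m·(1−p) = 0.434×0.4100 = 0.17794.
Extinction term: e·p = 0.51566.
dp/dt = 0.17794 − 0.51566 = -0.33772.

-0.338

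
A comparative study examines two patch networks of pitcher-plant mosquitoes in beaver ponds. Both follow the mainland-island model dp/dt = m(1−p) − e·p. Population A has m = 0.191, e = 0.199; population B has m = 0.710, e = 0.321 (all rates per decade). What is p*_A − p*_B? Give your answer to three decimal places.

A: p*_A = m/(m+e) = 0.191/0.3900 = 0.4897.
B: p*_B = 0.710/1.0310 = 0.6887.
p*_A − p*_B = 0.4897 − 0.6887 = -0.1989.

-0.199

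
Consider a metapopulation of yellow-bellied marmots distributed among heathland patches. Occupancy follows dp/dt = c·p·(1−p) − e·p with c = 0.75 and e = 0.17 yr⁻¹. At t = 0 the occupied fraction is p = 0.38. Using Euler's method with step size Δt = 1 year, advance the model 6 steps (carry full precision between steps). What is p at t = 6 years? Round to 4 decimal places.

Update rule: p ← p + [c·p·(1−p) − e·p]·Δt with Δt = 1.
  1  |  dp/dt·Δt = +0.112100  |  p_1 = 0.492100
  2  |  dp/dt·Δt = +0.103796  |  p_2 = 0.595896
  3  |  dp/dt·Δt = +0.079301  |  p_3 = 0.675197
  4  |  dp/dt·Δt = +0.049696  |  p_4 = 0.724893
  5  |  dp/dt·Δt = +0.026336  |  p_5 = 0.751228
  6  |  dp/dt·Δt = +0.012454  |  p_6 = 0.763683

0.7637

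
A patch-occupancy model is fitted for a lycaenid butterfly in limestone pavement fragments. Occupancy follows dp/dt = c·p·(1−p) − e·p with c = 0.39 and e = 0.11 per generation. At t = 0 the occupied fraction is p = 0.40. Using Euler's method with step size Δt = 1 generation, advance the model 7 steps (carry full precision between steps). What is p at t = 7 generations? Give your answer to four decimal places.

Update rule: p ← p + [c·p·(1−p) − e·p]·Δt with Δt = 1.
t = 1: p = 0.40000 + (+0.04960) = 0.44960
t = 2: p = 0.44960 + (+0.04705) = 0.49665
t = 3: p = 0.49665 + (+0.04286) = 0.53952
t = 4: p = 0.53952 + (+0.03754) = 0.57706
t = 5: p = 0.57706 + (+0.03171) = 0.60877
t = 6: p = 0.60877 + (+0.02592) = 0.63469
t = 7: p = 0.63469 + (+0.02061) = 0.65530

0.6553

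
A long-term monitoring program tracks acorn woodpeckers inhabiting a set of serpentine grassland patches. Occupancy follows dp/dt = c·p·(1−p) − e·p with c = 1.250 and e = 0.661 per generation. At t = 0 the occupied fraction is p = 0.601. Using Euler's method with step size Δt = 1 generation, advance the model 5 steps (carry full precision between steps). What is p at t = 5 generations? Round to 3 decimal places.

Update rule: p ← p + [c·p·(1−p) − e·p]·Δt with Δt = 1.
p: 0.60100 → 0.50349  (Δp = -0.09751)
p: 0.50349 → 0.48317  (Δp = -0.02032)
p: 0.48317 → 0.47594  (Δp = -0.00723)
p: 0.47594 → 0.47312  (Δp = -0.00282)
p: 0.47312 → 0.47198  (Δp = -0.00114)

0.472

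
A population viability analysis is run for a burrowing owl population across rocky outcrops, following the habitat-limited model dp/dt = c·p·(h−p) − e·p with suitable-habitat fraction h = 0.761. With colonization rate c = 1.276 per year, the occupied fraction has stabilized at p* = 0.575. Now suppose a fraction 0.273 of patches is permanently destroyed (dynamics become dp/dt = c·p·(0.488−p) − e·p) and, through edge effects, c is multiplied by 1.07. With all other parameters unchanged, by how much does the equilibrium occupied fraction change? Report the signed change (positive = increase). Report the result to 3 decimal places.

-0.261

Balance c(h−p*) = e gives e = 1.276×(0.761 − 0.57500) = 0.23734.
New p* = 0.488 − e/c = 0.488 − 0.23734/1.36532 = 0.31417.
Δp* = 0.31417 − 0.57500 = -0.26083.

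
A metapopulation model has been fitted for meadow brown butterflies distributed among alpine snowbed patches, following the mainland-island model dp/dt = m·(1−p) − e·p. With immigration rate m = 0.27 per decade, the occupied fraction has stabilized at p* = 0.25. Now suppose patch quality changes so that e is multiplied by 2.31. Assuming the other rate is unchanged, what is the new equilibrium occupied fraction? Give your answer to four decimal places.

Balance m(1−p*) = e·p* gives e = m(1−p*)/p* = 0.27×0.75000/0.25000 = 0.81000.
New p* = m/(m+e) = 0.27000/(0.27000+1.87110) = 0.12610.

0.1261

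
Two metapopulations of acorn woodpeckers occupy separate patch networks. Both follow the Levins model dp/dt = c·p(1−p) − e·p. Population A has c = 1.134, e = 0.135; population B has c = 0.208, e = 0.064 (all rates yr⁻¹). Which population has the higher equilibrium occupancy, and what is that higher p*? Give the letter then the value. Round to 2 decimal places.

A, 0.88

A: p*_A = 1 − 0.135/1.134 = 0.8810.
B: p*_B = 1 − 0.064/0.208 = 0.6923.
A is higher at 0.8810.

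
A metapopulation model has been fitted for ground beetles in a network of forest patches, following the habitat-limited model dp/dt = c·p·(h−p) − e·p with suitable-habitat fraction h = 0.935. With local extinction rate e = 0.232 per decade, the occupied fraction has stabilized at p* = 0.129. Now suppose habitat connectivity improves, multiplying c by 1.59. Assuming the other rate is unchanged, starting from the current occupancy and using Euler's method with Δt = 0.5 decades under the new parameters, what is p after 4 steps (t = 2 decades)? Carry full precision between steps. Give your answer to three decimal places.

0.166

Balance c(h−p*) = e gives c = e/(0.935 − 0.12900) = 0.232/0.80600 = 0.28784.
Starting from p₀ = 0.12900; update p ← p + (dp/dt)·Δt with the new parameters.
t = 0.5: p = 0.12900 + (+0.00883) = 0.13783
t = 1: p = 0.13783 + (+0.00915) = 0.14698
t = 1.5: p = 0.14698 + (+0.00945) = 0.15644
t = 2: p = 0.15644 + (+0.00972) = 0.16616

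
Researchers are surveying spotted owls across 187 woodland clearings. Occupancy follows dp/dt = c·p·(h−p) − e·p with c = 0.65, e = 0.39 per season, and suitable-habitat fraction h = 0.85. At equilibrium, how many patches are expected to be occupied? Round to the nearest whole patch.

47

p* = h − e/c = 0.85 − 0.6000 = 0.2500.
Expected occupied patches = N × p* = 187 × 0.2500 = 46.75 ≈ 47.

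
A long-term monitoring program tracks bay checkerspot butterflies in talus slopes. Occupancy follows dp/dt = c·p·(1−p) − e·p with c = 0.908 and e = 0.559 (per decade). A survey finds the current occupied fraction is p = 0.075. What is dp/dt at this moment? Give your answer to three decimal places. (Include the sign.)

0.021

Colonization term: c·p·(1−p) = 0.908×0.075×0.9250 = 0.06299.
Extinction term: e·p = 0.04193.
dp/dt = 0.06299 − 0.04193 = 0.02107.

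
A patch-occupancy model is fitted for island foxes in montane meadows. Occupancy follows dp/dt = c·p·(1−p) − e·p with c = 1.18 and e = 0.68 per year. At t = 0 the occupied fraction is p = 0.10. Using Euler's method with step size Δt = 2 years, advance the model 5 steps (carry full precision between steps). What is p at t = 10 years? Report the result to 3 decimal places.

0.424

Update rule: p ← p + [c·p·(1−p) − e·p]·Δt with Δt = 2.
t = 2: p = 0.10000 + (+0.07640) = 0.17640
t = 4: p = 0.17640 + (+0.10296) = 0.27936
t = 6: p = 0.27936 + (+0.09518) = 0.37454
t = 8: p = 0.37454 + (+0.04348) = 0.41802
t = 10: p = 0.41802 + (+0.00563) = 0.42365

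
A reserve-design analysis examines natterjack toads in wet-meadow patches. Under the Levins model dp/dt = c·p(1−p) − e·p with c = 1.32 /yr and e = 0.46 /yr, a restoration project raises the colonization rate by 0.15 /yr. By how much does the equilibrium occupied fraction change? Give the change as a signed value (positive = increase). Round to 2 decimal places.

0.04

Before: p* = 1 − 0.46/1.32 = 0.6515.
After the change, c = 1.47, e = 0.46, so p* = 1 − 0.46/1.47 = 0.6871.
Δp* = 0.6871 − 0.6515 = +0.0356.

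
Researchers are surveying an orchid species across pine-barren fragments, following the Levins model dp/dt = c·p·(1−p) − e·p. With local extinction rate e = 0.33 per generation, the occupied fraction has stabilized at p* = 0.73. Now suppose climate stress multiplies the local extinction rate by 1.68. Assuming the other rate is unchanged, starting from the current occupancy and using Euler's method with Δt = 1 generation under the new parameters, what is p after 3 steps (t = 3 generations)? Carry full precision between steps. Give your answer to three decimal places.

Balance c(1−p*) = e gives c = e/(1 − 0.73000) = 0.33/0.27000 = 1.22222.
Starting from p₀ = 0.73000; update p ← p + (dp/dt)·Δt with the new parameters.
p: 0.73000 → 0.56619  (Δp = -0.16381)
p: 0.56619 → 0.55249  (Δp = -0.01369)
p: 0.55249 → 0.54838  (Δp = -0.00412)

0.548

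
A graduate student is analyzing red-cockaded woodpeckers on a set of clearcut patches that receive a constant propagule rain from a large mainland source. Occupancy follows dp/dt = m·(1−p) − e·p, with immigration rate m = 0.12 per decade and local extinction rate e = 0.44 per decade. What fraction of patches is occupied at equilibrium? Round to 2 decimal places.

0.21

At equilibrium the propagule rain into empty patches balances local extinction: m(1−p*) = e·p*.
p* = m/(m+e) = 0.12/(0.12+0.44) = 0.12/0.5600 = 0.2143.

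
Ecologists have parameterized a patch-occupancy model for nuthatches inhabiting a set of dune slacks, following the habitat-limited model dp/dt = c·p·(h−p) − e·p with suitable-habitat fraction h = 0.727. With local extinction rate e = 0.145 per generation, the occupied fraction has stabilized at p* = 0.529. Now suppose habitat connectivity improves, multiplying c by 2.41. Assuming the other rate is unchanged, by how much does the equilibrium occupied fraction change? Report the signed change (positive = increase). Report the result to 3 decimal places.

0.116

Balance c(h−p*) = e gives c = e/(0.727 − 0.52900) = 0.145/0.19800 = 0.73232.
New p* = 0.727 − e/c = 0.727 − 0.14500/1.76489 = 0.64484.
Δp* = 0.64484 − 0.52900 = +0.11584.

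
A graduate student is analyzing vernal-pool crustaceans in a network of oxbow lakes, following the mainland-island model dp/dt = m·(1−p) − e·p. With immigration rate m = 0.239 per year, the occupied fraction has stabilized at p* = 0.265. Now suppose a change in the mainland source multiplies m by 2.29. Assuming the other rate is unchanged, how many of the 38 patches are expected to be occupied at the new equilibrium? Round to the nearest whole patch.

17

Balance m(1−p*) = e·p* gives e = m(1−p*)/p* = 0.239×0.73500/0.26500 = 0.66289.
New p* = m/(m+e) = 0.54731/(0.54731+0.66289) = 0.45225.
Expected occupied = 38 × 0.45225 = 17.19 ≈ 17.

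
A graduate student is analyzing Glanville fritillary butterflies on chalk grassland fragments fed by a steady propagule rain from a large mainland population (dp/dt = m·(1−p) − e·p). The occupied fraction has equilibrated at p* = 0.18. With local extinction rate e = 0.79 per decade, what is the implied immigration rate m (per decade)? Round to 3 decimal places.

At equilibrium m(1−p*) = e·p*, so m = e·p*/(1−p*).
m = 0.79 × 0.18 / 0.8200 = 0.1422/0.8200 = 0.1734.

0.173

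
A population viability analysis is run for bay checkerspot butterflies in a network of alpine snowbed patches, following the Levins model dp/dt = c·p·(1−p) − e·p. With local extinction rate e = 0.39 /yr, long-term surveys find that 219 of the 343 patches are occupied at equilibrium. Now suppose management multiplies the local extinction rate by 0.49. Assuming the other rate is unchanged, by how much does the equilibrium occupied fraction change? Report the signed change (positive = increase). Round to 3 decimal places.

0.184

Observed p* = 219/343 = 0.63848.
Balance c(1−p*) = e gives c = e/(1 − 0.63848) = 0.39/0.36152 = 1.07878.
New p* = 1 − e/c = 1 − 0.19110/1.07878 = 0.82286.
Δp* = 0.82286 − 0.63848 = +0.18438.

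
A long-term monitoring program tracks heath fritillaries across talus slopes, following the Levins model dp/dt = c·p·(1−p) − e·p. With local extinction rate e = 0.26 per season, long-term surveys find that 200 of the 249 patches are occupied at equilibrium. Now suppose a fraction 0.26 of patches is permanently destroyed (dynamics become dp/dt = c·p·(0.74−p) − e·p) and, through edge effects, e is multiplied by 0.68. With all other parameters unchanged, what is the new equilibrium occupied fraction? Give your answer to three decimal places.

Observed p* = 200/249 = 0.80321.
Balance c(1−p*) = e gives c = e/(1 − 0.80321) = 0.26/0.19679 = 1.32121.
New p* = 0.74 − e/c = 0.74 − 0.17680/1.32121 = 0.60618.

0.606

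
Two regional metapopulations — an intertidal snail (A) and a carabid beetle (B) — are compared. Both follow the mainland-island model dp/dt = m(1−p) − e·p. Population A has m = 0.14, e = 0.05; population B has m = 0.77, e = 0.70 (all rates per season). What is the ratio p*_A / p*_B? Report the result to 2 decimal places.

A: p*_A = m/(m+e) = 0.14/0.1900 = 0.7368.
B: p*_B = 0.77/1.4700 = 0.5238.
p*_A / p*_B = 0.7368/0.5238 = 1.4067.

1.41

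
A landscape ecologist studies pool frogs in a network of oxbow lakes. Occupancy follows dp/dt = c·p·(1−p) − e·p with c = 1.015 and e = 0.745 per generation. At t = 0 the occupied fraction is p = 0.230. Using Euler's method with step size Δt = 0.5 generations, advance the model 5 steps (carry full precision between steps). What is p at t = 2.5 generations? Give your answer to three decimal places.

Update rule: p ← p + [c·p·(1−p) − e·p]·Δt with Δt = 0.5.
t = 0.5: p = 0.23000 + (+0.00420) = 0.23420
t = 1: p = 0.23420 + (+0.00378) = 0.23798
t = 1.5: p = 0.23798 + (+0.00338) = 0.24137
t = 2: p = 0.24137 + (+0.00302) = 0.24439
t = 2.5: p = 0.24439 + (+0.00268) = 0.24707

0.247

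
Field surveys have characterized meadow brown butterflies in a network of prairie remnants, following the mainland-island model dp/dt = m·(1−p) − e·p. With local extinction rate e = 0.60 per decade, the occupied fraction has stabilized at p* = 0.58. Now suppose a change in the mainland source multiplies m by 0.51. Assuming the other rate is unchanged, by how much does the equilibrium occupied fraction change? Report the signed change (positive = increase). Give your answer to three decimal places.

Balance m(1−p*) = e·p* gives m = e·p*/(1−p*) = 0.60×0.58000/0.42000 = 0.82857.
New p* = m/(m+e) = 0.42257/(0.42257+0.60000) = 0.41324.
Δp* = 0.41324 − 0.58000 = -0.16676.

-0.167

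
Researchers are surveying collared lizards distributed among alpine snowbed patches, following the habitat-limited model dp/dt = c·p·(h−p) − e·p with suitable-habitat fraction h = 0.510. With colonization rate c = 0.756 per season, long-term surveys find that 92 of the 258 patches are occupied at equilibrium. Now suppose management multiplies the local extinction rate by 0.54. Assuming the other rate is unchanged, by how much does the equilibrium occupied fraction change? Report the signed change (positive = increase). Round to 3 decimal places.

0.071

Observed p* = 92/258 = 0.35659.
Balance c(h−p*) = e gives e = 0.756×(0.51 − 0.35659) = 0.11598.
New p* = 0.51 − e/c = 0.51 − 0.06263/0.75600 = 0.42716.
Δp* = 0.42716 − 0.35659 = +0.07057.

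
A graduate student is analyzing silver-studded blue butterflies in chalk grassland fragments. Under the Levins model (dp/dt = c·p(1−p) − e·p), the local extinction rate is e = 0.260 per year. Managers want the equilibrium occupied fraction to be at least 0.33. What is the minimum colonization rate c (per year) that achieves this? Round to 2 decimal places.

p* = 1 − e/c ≥ 0.33 requires e/c ≤ 0.6700, i.e. c ≥ e/0.6700.
c_min = 0.260/0.6700 = 0.3881.

0.39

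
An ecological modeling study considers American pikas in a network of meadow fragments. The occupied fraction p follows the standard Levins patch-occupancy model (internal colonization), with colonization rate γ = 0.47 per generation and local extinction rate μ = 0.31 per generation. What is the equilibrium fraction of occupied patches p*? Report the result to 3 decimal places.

0.340

Setting dp/dt = 0 and dividing through by p* gives γ·(1−p*) = μ.
So p* = 1 − μ/γ = 1 − 0.31/0.47 = 1 − 0.6596 = 0.3404.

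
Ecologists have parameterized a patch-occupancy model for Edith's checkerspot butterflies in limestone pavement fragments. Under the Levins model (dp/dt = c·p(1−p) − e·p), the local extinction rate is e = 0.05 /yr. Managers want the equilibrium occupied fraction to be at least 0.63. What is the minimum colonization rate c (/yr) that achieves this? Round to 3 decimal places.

p* = 1 − e/c ≥ 0.63 requires e/c ≤ 0.3700, i.e. c ≥ e/0.3700.
c_min = 0.05/0.3700 = 0.1351.

0.135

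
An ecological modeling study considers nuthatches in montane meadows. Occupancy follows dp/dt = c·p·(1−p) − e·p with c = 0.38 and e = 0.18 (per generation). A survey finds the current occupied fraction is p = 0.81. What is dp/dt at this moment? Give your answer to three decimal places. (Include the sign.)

-0.087

Colonization term: c·p·(1−p) = 0.38×0.81×0.1900 = 0.05848.
Extinction term: e·p = 0.14580.
dp/dt = 0.05848 − 0.14580 = -0.08732.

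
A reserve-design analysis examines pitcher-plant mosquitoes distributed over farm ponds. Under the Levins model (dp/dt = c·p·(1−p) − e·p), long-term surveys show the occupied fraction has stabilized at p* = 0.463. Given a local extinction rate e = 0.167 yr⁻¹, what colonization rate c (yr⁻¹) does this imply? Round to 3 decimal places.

At equilibrium c(1−p*) = e, so c = e/(1−p*).
c = 0.167/(1 − 0.463) = 0.167/0.5370 = 0.3110.

0.311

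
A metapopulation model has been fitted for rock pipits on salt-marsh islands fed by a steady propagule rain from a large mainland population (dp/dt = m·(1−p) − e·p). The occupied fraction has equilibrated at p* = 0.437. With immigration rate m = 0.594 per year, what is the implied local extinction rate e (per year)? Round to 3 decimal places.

At equilibrium m(1−p*) = e·p*, so e = m(1−p*)/p*.
e = 0.594 × 0.5630 / 0.437 = 0.7653.

0.765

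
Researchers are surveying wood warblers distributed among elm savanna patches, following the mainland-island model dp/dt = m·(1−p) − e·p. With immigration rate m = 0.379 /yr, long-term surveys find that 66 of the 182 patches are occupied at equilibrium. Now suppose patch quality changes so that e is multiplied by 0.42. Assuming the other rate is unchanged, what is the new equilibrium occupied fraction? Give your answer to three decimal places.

Observed p* = 66/182 = 0.36264.
Balance m(1−p*) = e·p* gives e = m(1−p*)/p* = 0.379×0.63736/0.36264 = 0.66611.
New p* = m/(m+e) = 0.37900/(0.37900+0.27977) = 0.57531.

0.575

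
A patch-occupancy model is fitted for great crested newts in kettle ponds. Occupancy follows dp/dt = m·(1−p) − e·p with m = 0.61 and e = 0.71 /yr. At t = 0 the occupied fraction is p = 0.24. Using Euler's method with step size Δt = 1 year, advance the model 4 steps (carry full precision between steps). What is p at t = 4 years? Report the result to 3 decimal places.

0.460

Update rule: p ← p + [m·(1−p) − e·p]·Δt with Δt = 1.
p: 0.24000 → 0.53320  (Δp = +0.29320)
p: 0.53320 → 0.43938  (Δp = -0.09382)
p: 0.43938 → 0.46940  (Δp = +0.03002)
p: 0.46940 → 0.45979  (Δp = -0.00961)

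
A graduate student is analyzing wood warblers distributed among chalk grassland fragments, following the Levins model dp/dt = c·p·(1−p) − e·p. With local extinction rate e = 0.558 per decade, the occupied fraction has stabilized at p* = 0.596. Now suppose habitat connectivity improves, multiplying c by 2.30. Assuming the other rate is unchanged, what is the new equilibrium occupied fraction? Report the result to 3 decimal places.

0.824

Balance c(1−p*) = e gives c = e/(1 − 0.59600) = 0.558/0.40400 = 1.38119.
New p* = 1 − e/c = 1 − 0.55800/3.17674 = 0.82435.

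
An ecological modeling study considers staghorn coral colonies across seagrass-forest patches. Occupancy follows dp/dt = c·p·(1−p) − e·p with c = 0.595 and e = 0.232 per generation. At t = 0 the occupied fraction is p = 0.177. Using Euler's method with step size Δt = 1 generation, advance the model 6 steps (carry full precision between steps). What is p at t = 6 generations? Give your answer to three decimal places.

Update rule: p ← p + [c·p·(1−p) − e·p]·Δt with Δt = 1.
  1  |  dp/dt·Δt = +0.045610  |  p_1 = 0.222610
  2  |  dp/dt·Δt = +0.051322  |  p_2 = 0.273932
  3  |  dp/dt·Δt = +0.054789  |  p_3 = 0.328722
  4  |  dp/dt·Δt = +0.055031  |  p_4 = 0.383753
  5  |  dp/dt·Δt = +0.051679  |  p_5 = 0.435432
  6  |  dp/dt·Δt = +0.045249  |  p_6 = 0.480681

0.481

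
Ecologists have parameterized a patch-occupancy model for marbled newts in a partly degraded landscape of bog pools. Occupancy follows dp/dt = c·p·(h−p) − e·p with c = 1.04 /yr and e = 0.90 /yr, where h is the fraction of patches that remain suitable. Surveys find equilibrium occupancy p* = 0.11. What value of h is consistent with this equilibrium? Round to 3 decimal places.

At equilibrium c(h−p*) = e, so h = p* + e/c.
h = 0.11 + 0.90/1.04 = 0.11 + 0.8654 = 0.9754.

0.975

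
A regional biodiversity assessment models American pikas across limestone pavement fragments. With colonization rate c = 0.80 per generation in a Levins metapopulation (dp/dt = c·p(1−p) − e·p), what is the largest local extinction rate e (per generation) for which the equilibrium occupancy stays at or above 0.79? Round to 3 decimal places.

1 − e/c ≥ 0.79 ⇒ e ≤ c(1 − 0.79) = 0.80 × 0.2100.
e_max = 0.1680.

0.168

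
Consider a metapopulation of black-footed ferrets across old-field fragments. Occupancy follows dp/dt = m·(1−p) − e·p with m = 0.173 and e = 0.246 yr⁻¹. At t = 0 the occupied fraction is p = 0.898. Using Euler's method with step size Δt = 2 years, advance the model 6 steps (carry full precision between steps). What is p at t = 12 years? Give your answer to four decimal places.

0.4129

Update rule: p ← p + [m·(1−p) − e·p]·Δt with Δt = 2.
step 1: Δp = -0.40652, p = 0.49148
step 2: Δp = -0.06586, p = 0.42562
step 3: Δp = -0.01067, p = 0.41495
step 4: Δp = -0.00173, p = 0.41322
step 5: Δp = -0.00028, p = 0.41294
step 6: Δp = -0.00005, p = 0.41290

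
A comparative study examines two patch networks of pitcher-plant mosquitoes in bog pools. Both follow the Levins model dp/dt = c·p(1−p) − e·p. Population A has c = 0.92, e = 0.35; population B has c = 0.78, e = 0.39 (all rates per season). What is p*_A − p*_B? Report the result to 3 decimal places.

A: p*_A = 1 − 0.35/0.92 = 0.6196.
B: p*_B = 1 − 0.39/0.78 = 0.5000.
p*_A − p*_B = 0.6196 − 0.5000 = 0.1196.

0.120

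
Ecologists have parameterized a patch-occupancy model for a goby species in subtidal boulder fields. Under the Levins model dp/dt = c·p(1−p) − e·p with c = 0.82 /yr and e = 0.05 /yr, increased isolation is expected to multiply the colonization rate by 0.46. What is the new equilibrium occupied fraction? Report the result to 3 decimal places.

0.867

Before: p* = 1 − 0.05/0.82 = 0.9390.
After the change, c = 0.3772, e = 0.05, so p* = 1 − 0.05/0.3772 = 0.8674.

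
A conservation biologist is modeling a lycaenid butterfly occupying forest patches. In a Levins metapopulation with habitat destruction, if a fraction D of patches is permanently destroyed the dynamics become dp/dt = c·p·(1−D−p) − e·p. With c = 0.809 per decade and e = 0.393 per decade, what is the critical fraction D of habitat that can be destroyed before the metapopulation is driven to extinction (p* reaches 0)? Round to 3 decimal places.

0.514

The nontrivial equilibrium is p* = (1−D) − e/c; extinction occurs when this hits zero.
So D_crit = 1 − e/c = 1 − 0.393/0.809 = 1 − 0.4858 = 0.5142.
Note this equals the original equilibrium occupancy — the Levins extinction-debt result.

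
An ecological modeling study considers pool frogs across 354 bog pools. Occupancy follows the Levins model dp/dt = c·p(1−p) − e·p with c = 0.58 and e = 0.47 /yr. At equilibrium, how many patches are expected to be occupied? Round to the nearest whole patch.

p* = 1 − e/c = 1 − 0.47/0.58 = 0.1897.
Expected occupied patches = N × p* = 354 × 0.1897 = 67.14 ≈ 67.

67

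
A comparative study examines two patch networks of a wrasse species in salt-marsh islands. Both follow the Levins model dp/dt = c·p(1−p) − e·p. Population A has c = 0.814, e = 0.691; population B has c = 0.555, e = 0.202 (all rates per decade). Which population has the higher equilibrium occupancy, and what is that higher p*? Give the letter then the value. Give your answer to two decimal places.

A: p*_A = 1 − 0.691/0.814 = 0.1511.
B: p*_B = 1 − 0.202/0.555 = 0.6360.
B is higher at 0.6360.

B, 0.64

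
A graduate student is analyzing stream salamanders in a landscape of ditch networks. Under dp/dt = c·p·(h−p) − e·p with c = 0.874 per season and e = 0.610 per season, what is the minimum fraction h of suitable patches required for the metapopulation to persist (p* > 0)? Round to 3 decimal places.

0.698

p* = h − e/c is positive only when h > e/c.
h_min = e/c = 0.610/0.874 = 0.6979.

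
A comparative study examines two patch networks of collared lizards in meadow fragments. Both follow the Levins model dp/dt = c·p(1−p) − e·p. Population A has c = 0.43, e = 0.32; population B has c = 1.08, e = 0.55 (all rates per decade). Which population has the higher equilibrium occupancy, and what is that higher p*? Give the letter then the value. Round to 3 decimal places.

A: p*_A = 1 − 0.32/0.43 = 0.2558.
B: p*_B = 1 − 0.55/1.08 = 0.4907.
B is higher at 0.4907.

B, 0.491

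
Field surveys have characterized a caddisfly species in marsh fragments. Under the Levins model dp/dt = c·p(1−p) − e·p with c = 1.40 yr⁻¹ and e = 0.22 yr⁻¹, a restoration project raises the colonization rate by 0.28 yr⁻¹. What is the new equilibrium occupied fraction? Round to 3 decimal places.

Before: p* = 1 − 0.22/1.40 = 0.8429.
After the change, c = 1.68, e = 0.22, so p* = 1 − 0.22/1.68 = 0.8690.

0.869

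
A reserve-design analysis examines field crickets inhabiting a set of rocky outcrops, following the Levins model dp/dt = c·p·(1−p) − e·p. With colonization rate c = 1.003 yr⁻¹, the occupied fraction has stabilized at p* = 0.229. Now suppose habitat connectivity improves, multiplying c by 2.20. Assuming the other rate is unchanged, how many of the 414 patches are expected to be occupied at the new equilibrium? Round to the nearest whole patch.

Balance c(1−p*) = e gives e = 1.003×(1 − 0.22900) = 0.77331.
New p* = 1 − e/c = 1 − 0.77331/2.20660 = 0.64955.
Expected occupied = 414 × 0.64955 = 268.91 ≈ 269.

269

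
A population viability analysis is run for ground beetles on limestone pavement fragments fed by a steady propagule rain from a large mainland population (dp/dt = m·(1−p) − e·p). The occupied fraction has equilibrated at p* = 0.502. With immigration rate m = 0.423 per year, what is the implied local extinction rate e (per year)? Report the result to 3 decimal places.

0.420

At equilibrium m(1−p*) = e·p*, so e = m(1−p*)/p*.
e = 0.423 × 0.4980 / 0.502 = 0.4196.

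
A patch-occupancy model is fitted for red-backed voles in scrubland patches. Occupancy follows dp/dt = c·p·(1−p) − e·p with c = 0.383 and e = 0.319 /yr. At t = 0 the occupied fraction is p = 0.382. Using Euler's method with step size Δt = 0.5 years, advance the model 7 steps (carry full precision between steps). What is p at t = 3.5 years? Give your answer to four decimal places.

Update rule: p ← p + [c·p·(1−p) − e·p]·Δt with Δt = 0.5.
t = 0.5: p = 0.38200 + (-0.01572) = 0.36628
t = 1: p = 0.36628 + (-0.01397) = 0.35231
t = 1.5: p = 0.35231 + (-0.01250) = 0.33981
t = 2: p = 0.33981 + (-0.01124) = 0.32857
t = 2.5: p = 0.32857 + (-0.01016) = 0.31841
t = 3: p = 0.31841 + (-0.00923) = 0.30919
t = 3.5: p = 0.30919 + (-0.00841) = 0.30077

0.3008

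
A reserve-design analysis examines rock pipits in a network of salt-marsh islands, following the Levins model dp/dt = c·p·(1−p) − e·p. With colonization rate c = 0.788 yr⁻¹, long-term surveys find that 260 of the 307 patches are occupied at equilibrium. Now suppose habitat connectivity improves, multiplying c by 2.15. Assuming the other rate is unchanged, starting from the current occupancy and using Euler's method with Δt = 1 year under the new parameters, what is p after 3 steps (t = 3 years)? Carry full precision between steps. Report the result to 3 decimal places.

0.941

Observed p* = 260/307 = 0.84691.
Balance c(1−p*) = e gives e = 0.788×(1 − 0.84691) = 0.12064.
Starting from p₀ = 0.84691; update p ← p + (dp/dt)·Δt with the new parameters.
step 1: Δp = +0.11749, p = 0.96440
step 2: Δp = -0.05818, p = 0.90622
step 3: Δp = +0.03465, p = 0.94088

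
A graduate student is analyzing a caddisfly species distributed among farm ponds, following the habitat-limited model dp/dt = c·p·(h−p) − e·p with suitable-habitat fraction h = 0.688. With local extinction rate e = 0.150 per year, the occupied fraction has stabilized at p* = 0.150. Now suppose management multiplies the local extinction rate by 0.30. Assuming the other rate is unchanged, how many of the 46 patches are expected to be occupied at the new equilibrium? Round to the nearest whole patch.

Balance c(h−p*) = e gives c = e/(0.688 − 0.15000) = 0.150/0.53800 = 0.27881.
New p* = 0.688 − e/c = 0.688 − 0.04500/0.27881 = 0.52660.
Expected occupied = 46 × 0.52660 = 24.22 ≈ 24.

24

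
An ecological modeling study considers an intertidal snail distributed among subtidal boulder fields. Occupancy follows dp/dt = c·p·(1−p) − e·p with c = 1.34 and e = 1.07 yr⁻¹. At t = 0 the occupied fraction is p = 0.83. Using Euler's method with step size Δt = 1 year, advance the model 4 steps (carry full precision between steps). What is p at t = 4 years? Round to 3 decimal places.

0.164

Update rule: p ← p + [c·p·(1−p) − e·p]·Δt with Δt = 1.
  1  |  dp/dt·Δt = -0.699026  |  p_1 = 0.130974
  2  |  dp/dt·Δt = +0.012376  |  p_2 = 0.143350
  3  |  dp/dt·Δt = +0.011168  |  p_3 = 0.154519
  4  |  dp/dt·Δt = +0.009726  |  p_4 = 0.164245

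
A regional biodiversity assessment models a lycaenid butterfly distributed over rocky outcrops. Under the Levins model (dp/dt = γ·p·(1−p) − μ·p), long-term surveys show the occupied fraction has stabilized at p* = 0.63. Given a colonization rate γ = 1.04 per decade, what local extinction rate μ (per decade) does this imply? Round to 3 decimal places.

0.385

At equilibrium γ(1−p*) = μ.
μ = 1.04 × (1 − 0.63) = 1.04 × 0.3700 = 0.3848.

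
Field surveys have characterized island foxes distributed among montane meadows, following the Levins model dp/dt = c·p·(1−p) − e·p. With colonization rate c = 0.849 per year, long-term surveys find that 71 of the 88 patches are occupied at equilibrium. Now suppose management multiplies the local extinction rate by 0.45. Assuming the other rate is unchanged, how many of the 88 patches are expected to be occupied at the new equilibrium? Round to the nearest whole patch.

80

Observed p* = 71/88 = 0.80682.
Balance c(1−p*) = e gives e = 0.849×(1 − 0.80682) = 0.16401.
New p* = 1 − e/c = 1 − 0.07380/0.84900 = 0.91307.
Expected occupied = 88 × 0.91307 = 80.35 ≈ 80.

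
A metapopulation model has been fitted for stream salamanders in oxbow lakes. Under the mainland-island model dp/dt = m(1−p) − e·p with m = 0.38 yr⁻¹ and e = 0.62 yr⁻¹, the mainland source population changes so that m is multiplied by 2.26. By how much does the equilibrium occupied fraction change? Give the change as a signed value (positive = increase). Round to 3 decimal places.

Before: p* = 0.38/(0.38+0.62) = 0.3800.
After: m = 0.8588, e = 0.62; p* = 0.8588/1.4788 = 0.5807.
Δp* = 0.5807 − 0.3800 = +0.2007.

0.201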